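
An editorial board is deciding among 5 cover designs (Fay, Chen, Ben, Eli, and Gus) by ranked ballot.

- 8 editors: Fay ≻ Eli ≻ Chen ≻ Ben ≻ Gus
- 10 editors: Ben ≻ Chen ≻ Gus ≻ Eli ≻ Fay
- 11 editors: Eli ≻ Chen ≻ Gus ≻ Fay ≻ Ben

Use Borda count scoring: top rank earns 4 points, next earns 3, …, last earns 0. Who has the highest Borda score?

Chen

Borda scores:
  Fay: 8·4 + 10·0 + 11·1 = 43
  Chen: 8·2 + 10·3 + 11·3 = 79
  Ben: 8·1 + 10·4 + 11·0 = 48
  Eli: 8·3 + 10·1 + 11·4 = 78
  Gus: 8·0 + 10·2 + 11·2 = 42
Chen has the highest total.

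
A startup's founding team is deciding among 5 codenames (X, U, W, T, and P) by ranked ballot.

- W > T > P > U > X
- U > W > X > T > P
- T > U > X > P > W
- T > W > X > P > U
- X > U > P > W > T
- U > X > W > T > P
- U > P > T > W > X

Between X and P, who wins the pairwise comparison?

X

Ballots ranking X above P: 5.
Ballots ranking P above X: 2.
X wins the head-to-head, 5–2.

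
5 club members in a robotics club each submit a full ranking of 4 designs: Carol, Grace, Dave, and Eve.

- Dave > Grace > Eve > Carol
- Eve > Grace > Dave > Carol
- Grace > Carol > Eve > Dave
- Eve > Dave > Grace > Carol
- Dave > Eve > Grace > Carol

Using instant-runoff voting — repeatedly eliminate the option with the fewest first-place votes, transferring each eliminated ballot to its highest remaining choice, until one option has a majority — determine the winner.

Round 1: Dave 2, Eve 2, Grace 1, Carol 0. Carol has the fewest and is eliminated.
Round 2: Dave 2, Eve 2, Grace 1. Grace has the fewest and is eliminated.
Round 3: Eve 3, Dave 2. Eve has a majority.

Eve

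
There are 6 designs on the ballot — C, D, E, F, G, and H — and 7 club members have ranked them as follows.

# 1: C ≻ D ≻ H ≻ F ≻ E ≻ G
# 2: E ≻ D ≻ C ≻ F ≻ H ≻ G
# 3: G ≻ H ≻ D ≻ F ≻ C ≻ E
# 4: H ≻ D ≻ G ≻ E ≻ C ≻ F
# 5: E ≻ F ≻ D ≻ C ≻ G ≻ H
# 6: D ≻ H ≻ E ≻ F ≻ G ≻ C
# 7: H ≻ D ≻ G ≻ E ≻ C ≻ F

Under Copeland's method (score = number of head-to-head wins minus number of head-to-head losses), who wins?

Pairwise results:
  C vs D: D wins 6–1.
  C vs E: E wins 5–2.
  C vs F: C wins 4–3.
  C vs G: G wins 4–3.
  C vs H: H wins 4–3.
  D vs E: D wins 5–2.
  D vs F: D wins 6–1.
  D vs G: D wins 6–1.
  D vs H: D wins 4–3.
  E vs F: E wins 5–2.
  E vs G: E wins 4–3.
  E vs H: H wins 5–2.
  F vs G: F wins 4–3.
  F vs H: H wins 5–2.
  G vs H: H wins 5–2.
Copeland scores (wins − losses):
  C: 1 − 4 = -3
  D: 5 − 0 = 5
  E: 3 − 2 = 1
  F: 1 − 4 = -3
  G: 1 − 4 = -3
  H: 4 − 1 = 3
D has the best Copeland score.

D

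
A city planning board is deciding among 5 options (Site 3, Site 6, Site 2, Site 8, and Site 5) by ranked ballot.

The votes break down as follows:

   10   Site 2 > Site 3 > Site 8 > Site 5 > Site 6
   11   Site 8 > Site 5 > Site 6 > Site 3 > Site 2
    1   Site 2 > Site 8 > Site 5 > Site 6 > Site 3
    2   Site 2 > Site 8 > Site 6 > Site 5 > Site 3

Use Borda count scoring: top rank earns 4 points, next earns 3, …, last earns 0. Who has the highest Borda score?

Site 8

Borda scores:
  Site 3: 10·3 + 11·1 + 0 + 2·0 = 41
  Site 6: 10·0 + 11·2 + 1 + 2·2 = 27
  Site 2: 10·4 + 11·0 + 4 + 2·4 = 52
  Site 8: 10·2 + 11·4 + 3 + 2·3 = 73
  Site 5: 10·1 + 11·3 + 2 + 2·1 = 47
Site 8 has the highest total.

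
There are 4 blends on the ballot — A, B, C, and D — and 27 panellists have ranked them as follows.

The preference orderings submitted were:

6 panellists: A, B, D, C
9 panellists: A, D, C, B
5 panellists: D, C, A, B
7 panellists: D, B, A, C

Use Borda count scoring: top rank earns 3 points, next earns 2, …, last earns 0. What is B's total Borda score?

26

Borda scores:
  A: 6·3 + 9·3 + 5·1 + 7·1 = 57
  B: 6·2 + 9·0 + 5·0 + 7·2 = 26
  C: 6·0 + 9·1 + 5·2 + 7·0 = 19
  D: 6·1 + 9·2 + 5·3 + 7·3 = 60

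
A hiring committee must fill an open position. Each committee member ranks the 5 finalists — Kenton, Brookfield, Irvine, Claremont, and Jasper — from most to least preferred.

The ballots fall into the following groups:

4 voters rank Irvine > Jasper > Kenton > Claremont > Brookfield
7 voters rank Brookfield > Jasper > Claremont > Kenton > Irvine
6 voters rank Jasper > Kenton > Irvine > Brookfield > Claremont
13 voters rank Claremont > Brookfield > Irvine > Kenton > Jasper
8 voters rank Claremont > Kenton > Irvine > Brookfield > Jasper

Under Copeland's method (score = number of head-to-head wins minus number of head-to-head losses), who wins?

Claremont

Pairwise results:
  Kenton vs Brookfield: Brookfield wins 20–18.
  Kenton vs Irvine: Kenton wins 21–17.
  Kenton vs Claremont: Claremont wins 28–10.
  Kenton vs Jasper: Kenton wins 21–17.
  Brookfield vs Irvine: Brookfield wins 20–18.
  Brookfield vs Claremont: Claremont wins 25–13.
  Brookfield vs Jasper: Brookfield wins 28–10.
  Irvine vs Claremont: Claremont wins 28–10.
  Irvine vs Jasper: Irvine wins 25–13.
  Claremont vs Jasper: Claremont wins 21–17.
Copeland scores (wins − losses):
  Kenton: 2 − 2 = 0
  Brookfield: 3 − 1 = 2
  Irvine: 1 − 3 = -2
  Claremont: 4 − 0 = 4
  Jasper: 0 − 4 = -4
Claremont has the best Copeland score.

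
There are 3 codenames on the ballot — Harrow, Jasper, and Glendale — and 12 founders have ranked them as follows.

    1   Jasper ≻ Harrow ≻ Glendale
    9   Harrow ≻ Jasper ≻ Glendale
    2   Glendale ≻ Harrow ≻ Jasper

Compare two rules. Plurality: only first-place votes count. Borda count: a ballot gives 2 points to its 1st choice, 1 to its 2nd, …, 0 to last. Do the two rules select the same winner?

Plurality first-place counts: Harrow 9, Jasper 1, Glendale 2 → Harrow.
Borda totals: Harrow 21, Jasper 11, Glendale 4 → Harrow.
The two rules agree on Harrow.

Yes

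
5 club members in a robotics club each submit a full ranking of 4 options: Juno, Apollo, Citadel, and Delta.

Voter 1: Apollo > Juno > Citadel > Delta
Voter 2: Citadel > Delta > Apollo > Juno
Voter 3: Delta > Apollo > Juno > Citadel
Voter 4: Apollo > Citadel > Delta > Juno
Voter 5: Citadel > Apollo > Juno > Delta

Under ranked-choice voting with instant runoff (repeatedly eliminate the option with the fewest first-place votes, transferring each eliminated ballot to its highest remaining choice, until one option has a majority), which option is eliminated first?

Round 1: Apollo 2, Citadel 2, Delta 1, Juno 0. Juno has the fewest and is eliminated.
Round 2: Apollo 2, Citadel 2, Delta 1. Delta has the fewest and is eliminated.
Round 3: Apollo 3, Citadel 2. Apollo has a majority.

Juno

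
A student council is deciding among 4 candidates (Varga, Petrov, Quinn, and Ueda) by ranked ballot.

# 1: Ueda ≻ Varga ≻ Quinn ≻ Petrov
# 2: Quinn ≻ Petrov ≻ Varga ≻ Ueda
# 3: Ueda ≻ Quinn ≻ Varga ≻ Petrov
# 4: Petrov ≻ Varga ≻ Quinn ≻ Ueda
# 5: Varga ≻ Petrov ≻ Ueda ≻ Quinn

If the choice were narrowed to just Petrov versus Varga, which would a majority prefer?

Ballots ranking Petrov above Varga: 2.
Ballots ranking Varga above Petrov: 3.
Varga wins the head-to-head, 3–2.

Varga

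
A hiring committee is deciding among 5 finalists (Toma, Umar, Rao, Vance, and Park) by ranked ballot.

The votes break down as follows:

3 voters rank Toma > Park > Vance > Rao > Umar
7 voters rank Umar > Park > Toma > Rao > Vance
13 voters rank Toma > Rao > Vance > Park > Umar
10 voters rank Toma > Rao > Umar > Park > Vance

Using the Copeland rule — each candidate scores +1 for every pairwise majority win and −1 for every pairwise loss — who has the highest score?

Toma

Pairwise results:
  Toma vs Umar: Toma wins 26–7.
  Toma vs Rao: Toma wins 33–0.
  Toma vs Vance: Toma wins 33–0.
  Toma vs Park: Toma wins 26–7.
  Umar vs Rao: Rao wins 26–7.
  Umar vs Vance: Umar wins 17–16.
  Umar vs Park: Umar wins 17–16.
  Rao vs Vance: Rao wins 30–3.
  Rao vs Park: Rao wins 23–10.
  Vance vs Park: Park wins 20–13.
Copeland scores (wins − losses):
  Toma: 4 − 0 = 4
  Umar: 2 − 2 = 0
  Rao: 3 − 1 = 2
  Vance: 0 − 4 = -4
  Park: 1 − 3 = -2
Toma has the best Copeland score.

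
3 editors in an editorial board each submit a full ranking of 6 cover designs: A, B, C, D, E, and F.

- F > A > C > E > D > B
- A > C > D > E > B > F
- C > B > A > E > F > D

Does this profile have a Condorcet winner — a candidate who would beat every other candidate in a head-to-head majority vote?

Yes

Head-to-head results (3 voters total):
A vs B: A wins 2–1.
A vs C: A wins 2–1.
A vs D: A wins 3–0.
A vs E: A wins 3–0.
A vs F: A wins 2–1.
B vs C: C wins 3–0.
B vs D: D wins 2–1.
B vs E: E wins 2–1.
B vs F: B wins 2–1.
C vs D: C wins 3–0.
C vs E: C wins 3–0.
C vs F: C wins 2–1.
D vs E: E wins 2–1.
D vs F: F wins 2–1.
E vs F: E wins 2–1.
A beats each rival — B (2–1), C (2–1), D (3–0), E (3–0), F (2–1) — so A is the Condorcet winner.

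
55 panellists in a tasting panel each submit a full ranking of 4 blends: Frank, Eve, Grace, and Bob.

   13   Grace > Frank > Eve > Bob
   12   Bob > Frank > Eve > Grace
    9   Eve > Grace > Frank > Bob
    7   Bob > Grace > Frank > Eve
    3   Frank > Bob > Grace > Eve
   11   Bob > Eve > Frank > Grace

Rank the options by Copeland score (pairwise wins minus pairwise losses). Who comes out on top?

Pairwise results:
  Frank vs Eve: Frank wins 35–20.
  Frank vs Grace: Grace wins 29–26.
  Frank vs Bob: Bob wins 30–25.
  Eve vs Grace: Eve wins 32–23.
  Eve vs Bob: Bob wins 33–22.
  Grace vs Bob: Bob wins 33–22.
Copeland scores (wins − losses):
  Frank: 1 − 2 = -1
  Eve: 1 − 2 = -1
  Grace: 1 − 2 = -1
  Bob: 3 − 0 = 3
Bob has the best Copeland score.

Bob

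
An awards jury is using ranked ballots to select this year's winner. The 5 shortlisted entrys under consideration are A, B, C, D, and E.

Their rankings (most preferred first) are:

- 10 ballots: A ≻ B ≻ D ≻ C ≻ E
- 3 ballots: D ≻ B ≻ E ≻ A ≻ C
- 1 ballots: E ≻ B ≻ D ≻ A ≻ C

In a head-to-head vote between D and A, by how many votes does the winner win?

Ballots ranking D above A: 3+1 = 4.
Ballots ranking A above D: 10.
A wins 10–4, a margin of 6.

6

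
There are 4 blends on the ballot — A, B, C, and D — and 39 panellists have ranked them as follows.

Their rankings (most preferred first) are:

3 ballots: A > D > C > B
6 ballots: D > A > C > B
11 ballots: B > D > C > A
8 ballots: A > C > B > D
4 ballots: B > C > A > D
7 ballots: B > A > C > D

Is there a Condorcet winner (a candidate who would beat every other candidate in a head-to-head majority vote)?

Head-to-head results (39 voters total):
A vs B: B wins 22–17.
A vs C: A wins 24–15.
A vs D: A wins 22–17.
B vs C: B wins 22–17.
B vs D: B wins 30–9.
C vs D: D wins 20–19.
B beats each rival — A (22–17), C (22–17), D (30–9) — so B is the Condorcet winner.

Yes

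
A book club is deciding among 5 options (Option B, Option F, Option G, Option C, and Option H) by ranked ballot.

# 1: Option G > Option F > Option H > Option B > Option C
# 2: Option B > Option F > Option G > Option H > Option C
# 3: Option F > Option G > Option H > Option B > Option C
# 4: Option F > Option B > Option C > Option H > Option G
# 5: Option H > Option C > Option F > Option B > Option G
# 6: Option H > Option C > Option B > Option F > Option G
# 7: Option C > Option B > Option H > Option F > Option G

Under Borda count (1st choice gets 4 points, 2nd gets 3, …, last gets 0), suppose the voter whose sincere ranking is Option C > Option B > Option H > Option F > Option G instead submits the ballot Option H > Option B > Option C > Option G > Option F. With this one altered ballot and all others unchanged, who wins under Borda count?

Option H

Borda totals with the altered ballot: Option B 15, Option F 17, Option G 10, Option C 10, Option H 18.
The switch changes the winner from Option F to Option H.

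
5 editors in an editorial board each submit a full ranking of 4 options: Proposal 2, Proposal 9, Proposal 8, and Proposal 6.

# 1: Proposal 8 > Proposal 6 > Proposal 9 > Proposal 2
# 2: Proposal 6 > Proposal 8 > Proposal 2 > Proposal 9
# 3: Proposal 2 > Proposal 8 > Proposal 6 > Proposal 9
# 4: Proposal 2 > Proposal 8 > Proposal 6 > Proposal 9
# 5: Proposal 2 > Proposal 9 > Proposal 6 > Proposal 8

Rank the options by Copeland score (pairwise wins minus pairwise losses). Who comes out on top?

Proposal 2

Pairwise results:
  Proposal 2 vs Proposal 9: Proposal 2 wins 4–1.
  Proposal 2 vs Proposal 8: Proposal 2 wins 3–2.
  Proposal 2 vs Proposal 6: Proposal 2 wins 3–2.
  Proposal 9 vs Proposal 8: Proposal 8 wins 4–1.
  Proposal 9 vs Proposal 6: Proposal 6 wins 4–1.
  Proposal 8 vs Proposal 6: Proposal 8 wins 3–2.
Copeland scores (wins − losses):
  Proposal 2: 3 − 0 = 3
  Proposal 9: 0 − 3 = -3
  Proposal 8: 2 − 1 = 1
  Proposal 6: 1 − 2 = -1
Proposal 2 has the best Copeland score.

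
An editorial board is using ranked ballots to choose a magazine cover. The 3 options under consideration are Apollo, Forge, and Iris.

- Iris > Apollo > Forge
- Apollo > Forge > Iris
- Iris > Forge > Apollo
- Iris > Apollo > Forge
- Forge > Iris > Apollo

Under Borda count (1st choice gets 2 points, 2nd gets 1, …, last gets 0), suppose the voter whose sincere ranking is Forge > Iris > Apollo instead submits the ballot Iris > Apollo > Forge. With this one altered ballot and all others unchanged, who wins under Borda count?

Borda totals with the altered ballot: Apollo 5, Forge 2, Iris 8.
The winner is unchanged: still Iris.

Iris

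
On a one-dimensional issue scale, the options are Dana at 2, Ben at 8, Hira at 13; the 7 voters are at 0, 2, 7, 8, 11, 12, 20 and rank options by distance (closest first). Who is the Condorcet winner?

With single-peaked preferences on a line, the Condorcet winner is the candidate closest to the median voter.
The median voter (position 8) is closest to Ben at 8.
Check: Ben vs Hira — voters closer to Ben: 4 of 7.

Ben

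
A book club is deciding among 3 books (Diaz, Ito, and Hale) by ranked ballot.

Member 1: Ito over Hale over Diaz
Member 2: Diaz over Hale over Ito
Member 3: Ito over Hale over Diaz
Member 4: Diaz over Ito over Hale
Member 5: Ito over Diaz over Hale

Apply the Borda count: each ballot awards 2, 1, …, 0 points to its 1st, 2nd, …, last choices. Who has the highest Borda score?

Ito

Borda scores:
  Diaz: 0 + 2 + 0 + 2 + 1 = 5
  Ito: 2 + 0 + 2 + 1 + 2 = 7
  Hale: 1 + 1 + 1 + 0 + 0 = 3
Ito has the highest total.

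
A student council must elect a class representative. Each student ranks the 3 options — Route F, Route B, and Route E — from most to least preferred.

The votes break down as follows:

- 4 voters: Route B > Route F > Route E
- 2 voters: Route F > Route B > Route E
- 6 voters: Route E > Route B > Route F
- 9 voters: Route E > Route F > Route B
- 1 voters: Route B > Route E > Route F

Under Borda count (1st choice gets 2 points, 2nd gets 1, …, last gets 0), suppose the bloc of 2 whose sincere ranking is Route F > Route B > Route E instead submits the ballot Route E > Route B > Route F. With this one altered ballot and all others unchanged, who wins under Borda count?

Borda totals with the altered ballot: Route F 13, Route B 18, Route E 35.
The winner is unchanged: still Route E.

Route E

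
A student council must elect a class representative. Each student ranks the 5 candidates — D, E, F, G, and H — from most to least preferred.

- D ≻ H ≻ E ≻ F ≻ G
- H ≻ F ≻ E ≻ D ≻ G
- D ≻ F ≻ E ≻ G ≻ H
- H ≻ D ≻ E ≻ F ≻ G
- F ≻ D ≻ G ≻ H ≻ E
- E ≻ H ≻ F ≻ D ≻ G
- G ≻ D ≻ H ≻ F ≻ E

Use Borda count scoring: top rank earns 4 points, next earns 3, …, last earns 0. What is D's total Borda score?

19

Borda scores:
  D: 4 + 1 + 4 + 3 + 3 + 1 + 3 = 19
  E: 2 + 2 + 2 + 2 + 0 + 4 + 0 = 12
  F: 1 + 3 + 3 + 1 + 4 + 2 + 1 = 15
  G: 0 + 0 + 1 + 0 + 2 + 0 + 4 = 7
  H: 3 + 4 + 0 + 4 + 1 + 3 + 2 = 17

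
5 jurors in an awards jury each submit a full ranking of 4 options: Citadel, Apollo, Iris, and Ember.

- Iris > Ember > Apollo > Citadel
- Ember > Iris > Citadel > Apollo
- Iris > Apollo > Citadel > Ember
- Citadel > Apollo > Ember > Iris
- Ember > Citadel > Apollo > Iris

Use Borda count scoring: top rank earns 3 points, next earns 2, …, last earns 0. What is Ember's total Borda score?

Borda scores:
  Citadel: 0 + 1 + 1 + 3 + 2 = 7
  Apollo: 1 + 0 + 2 + 2 + 1 = 6
  Iris: 3 + 2 + 3 + 0 + 0 = 8
  Ember: 2 + 3 + 0 + 1 + 3 = 9

9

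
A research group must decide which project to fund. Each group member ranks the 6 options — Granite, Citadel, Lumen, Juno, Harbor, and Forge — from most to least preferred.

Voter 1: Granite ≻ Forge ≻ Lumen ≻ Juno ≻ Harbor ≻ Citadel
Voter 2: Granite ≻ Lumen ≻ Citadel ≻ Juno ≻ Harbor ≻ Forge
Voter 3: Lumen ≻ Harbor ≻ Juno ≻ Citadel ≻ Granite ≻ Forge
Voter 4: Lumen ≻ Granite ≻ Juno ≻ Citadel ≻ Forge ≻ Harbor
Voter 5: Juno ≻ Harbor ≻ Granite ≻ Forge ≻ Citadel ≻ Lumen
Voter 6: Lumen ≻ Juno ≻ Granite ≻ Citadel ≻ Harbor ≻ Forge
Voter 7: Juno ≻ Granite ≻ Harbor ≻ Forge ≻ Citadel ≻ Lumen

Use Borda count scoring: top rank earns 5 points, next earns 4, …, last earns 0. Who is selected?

Granite

Borda scores:
  Granite: 5 + 5 + 1 + 4 + 3 + 3 + 4 = 25
  Citadel: 0 + 3 + 2 + 2 + 1 + 2 + 1 = 11
  Lumen: 3 + 4 + 5 + 5 + 0 + 5 + 0 = 22
  Juno: 2 + 2 + 3 + 3 + 5 + 4 + 5 = 24
  Harbor: 1 + 1 + 4 + 0 + 4 + 1 + 3 = 14
  Forge: 4 + 0 + 0 + 1 + 2 + 0 + 2 = 9
Granite has the highest total.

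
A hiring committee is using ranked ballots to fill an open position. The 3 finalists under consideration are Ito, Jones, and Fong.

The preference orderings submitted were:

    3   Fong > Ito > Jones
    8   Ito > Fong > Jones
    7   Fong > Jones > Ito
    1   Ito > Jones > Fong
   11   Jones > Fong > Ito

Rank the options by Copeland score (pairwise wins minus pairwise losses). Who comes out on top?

Pairwise results:
  Ito vs Jones: Jones wins 18–12.
  Ito vs Fong: Fong wins 21–9.
  Jones vs Fong: Fong wins 18–12.
Copeland scores (wins − losses):
  Ito: 0 − 2 = -2
  Jones: 1 − 1 = 0
  Fong: 2 − 0 = 2
Fong has the best Copeland score.

Fong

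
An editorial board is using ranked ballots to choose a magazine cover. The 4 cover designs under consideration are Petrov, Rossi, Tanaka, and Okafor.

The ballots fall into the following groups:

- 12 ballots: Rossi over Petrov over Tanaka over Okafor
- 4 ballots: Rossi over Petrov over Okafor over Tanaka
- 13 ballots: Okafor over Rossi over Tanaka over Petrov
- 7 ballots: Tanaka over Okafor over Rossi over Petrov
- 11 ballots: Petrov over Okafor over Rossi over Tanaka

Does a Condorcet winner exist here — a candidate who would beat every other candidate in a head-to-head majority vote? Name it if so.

Head-to-head results (47 voters total):
Petrov vs Rossi: Rossi wins 36–11.
Petrov vs Tanaka: Petrov wins 27–20.
Petrov vs Okafor: Petrov wins 27–20.
Rossi vs Tanaka: Rossi wins 40–7.
Rossi vs Okafor: Okafor wins 31–16.
Tanaka vs Okafor: Okafor wins 28–19.
No candidate beats all others: Petrov beats Okafor beats Rossi beats Petrov, a majority cycle.

None — there is no Condorcet winner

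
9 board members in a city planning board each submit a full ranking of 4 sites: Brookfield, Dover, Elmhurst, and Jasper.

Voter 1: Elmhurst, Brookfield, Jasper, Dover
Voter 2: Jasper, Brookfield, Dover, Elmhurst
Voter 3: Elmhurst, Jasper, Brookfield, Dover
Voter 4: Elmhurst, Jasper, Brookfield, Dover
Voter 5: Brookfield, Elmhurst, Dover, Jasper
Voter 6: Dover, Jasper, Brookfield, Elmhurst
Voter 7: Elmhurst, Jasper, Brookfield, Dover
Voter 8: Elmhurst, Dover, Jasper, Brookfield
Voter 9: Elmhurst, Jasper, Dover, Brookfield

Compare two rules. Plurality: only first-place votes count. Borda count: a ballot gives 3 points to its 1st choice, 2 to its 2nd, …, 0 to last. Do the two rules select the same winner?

Yes

Plurality first-place counts: Brookfield 1, Dover 1, Elmhurst 6, Jasper 1 → Elmhurst.
Borda totals: Brookfield 11, Dover 8, Elmhurst 20, Jasper 15 → Elmhurst.
The two rules agree on Elmhurst.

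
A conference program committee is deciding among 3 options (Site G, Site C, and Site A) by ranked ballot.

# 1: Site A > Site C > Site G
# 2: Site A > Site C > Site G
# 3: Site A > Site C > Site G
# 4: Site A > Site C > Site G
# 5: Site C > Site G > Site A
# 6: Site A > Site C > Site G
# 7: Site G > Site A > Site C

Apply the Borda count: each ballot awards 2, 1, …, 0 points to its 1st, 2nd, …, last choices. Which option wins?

Borda scores:
  Site G: 0 + 0 + 0 + 0 + 1 + 0 + 2 = 3
  Site C: 1 + 1 + 1 + 1 + 2 + 1 + 0 = 7
  Site A: 2 + 2 + 2 + 2 + 0 + 2 + 1 = 11
Site A has the highest total.

Site A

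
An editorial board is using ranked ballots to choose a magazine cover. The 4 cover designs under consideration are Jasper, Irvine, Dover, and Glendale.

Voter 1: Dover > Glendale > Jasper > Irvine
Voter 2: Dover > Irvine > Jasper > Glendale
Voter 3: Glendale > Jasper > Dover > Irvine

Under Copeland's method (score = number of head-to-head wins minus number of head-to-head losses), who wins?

Dover

Pairwise results:
  Jasper vs Irvine: Jasper wins 2–1.
  Jasper vs Dover: Dover wins 2–1.
  Jasper vs Glendale: Glendale wins 2–1.
  Irvine vs Dover: Dover wins 3–0.
  Irvine vs Glendale: Glendale wins 2–1.
  Dover vs Glendale: Dover wins 2–1.
Copeland scores (wins − losses):
  Jasper: 1 − 2 = -1
  Irvine: 0 − 3 = -3
  Dover: 3 − 0 = 3
  Glendale: 2 − 1 = 1
Dover has the best Copeland score.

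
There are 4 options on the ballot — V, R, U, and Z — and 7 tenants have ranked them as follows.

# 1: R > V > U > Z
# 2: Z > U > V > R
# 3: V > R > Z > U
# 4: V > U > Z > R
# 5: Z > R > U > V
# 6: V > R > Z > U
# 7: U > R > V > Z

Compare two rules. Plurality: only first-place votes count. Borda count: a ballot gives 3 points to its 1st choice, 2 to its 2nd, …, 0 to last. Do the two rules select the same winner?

Yes

Plurality first-place counts: V 3, R 1, U 1, Z 2 → V.
Borda totals: V 13, R 11, U 9, Z 9 → V.
The two rules agree on V.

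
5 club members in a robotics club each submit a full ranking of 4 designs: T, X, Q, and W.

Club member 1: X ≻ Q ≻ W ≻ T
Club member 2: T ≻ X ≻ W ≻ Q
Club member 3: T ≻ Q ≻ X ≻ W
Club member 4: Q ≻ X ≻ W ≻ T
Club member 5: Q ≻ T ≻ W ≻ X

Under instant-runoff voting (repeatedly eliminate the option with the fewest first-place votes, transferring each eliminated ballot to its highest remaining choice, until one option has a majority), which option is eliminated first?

W

Round 1: T 2, Q 2, X 1, W 0. W has the fewest and is eliminated.
Round 2: T 2, Q 2, X 1. X has the fewest and is eliminated.
Round 3: Q 3, T 2. Q has a majority.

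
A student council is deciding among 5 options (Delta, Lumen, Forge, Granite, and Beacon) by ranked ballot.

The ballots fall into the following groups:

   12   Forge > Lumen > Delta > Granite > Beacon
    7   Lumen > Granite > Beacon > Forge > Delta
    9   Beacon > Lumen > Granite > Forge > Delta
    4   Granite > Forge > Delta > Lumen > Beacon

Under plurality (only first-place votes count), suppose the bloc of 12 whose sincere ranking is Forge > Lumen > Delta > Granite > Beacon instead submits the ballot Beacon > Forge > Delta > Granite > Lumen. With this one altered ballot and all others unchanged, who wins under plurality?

Beacon

First-place totals with the altered ballot: Delta 0, Lumen 7, Forge 0, Granite 4, Beacon 21.
The switch changes the winner from Forge to Beacon.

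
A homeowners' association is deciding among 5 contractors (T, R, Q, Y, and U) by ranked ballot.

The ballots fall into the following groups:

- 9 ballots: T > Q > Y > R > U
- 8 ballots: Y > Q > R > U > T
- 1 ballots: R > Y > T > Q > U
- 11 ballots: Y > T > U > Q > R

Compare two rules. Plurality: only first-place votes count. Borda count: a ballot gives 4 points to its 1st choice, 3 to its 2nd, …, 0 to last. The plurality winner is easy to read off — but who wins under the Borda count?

Y

Plurality first-place counts: T 9, R 1, Q 0, Y 19, U 0 → Y.
Borda totals: T 71, R 29, Q 63, Y 97, U 30 → Y.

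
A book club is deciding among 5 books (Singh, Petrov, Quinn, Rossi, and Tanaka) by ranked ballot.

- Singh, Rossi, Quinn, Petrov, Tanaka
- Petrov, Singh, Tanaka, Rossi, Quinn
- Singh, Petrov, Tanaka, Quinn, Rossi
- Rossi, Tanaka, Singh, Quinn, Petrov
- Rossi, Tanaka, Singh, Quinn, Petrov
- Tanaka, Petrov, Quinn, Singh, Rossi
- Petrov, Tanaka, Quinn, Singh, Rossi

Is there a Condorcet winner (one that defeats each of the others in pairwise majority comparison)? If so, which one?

There is no Condorcet winner

Head-to-head results (7 voters total):
Singh vs Petrov: Singh wins 4–3.
Singh vs Quinn: Singh wins 5–2.
Singh vs Rossi: Singh wins 5–2.
Singh vs Tanaka: Tanaka wins 4–3.
Petrov vs Quinn: Petrov wins 4–3.
Petrov vs Rossi: Petrov wins 4–3.
Petrov vs Tanaka: Petrov wins 4–3.
Quinn vs Rossi: Rossi wins 4–3.
Quinn vs Tanaka: Tanaka wins 6–1.
Rossi vs Tanaka: Tanaka wins 4–3.
No candidate beats all others: Singh beats Petrov beats Tanaka beats Singh, a majority cycle.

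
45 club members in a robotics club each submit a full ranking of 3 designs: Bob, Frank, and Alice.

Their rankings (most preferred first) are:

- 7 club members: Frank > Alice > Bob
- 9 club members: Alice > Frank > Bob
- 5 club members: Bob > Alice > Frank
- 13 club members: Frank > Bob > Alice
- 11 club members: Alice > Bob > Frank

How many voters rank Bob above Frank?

Ballots ranking Bob above Frank: 5+11 = 16.
Ballots ranking Frank above Bob: 7+9+13 = 29.
So 16 of 45 voters prefer Bob to Frank.

16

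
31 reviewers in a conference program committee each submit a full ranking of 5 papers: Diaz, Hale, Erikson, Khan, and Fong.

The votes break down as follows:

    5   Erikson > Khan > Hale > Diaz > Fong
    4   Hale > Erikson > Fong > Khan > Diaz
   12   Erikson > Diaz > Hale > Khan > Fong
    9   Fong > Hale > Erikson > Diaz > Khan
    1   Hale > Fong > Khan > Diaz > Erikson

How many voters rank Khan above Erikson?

Ballots ranking Khan above Erikson: 1.
Ballots ranking Erikson above Khan: 5+4+12+9 = 30.
So 1 of 31 voters prefer Khan to Erikson.

1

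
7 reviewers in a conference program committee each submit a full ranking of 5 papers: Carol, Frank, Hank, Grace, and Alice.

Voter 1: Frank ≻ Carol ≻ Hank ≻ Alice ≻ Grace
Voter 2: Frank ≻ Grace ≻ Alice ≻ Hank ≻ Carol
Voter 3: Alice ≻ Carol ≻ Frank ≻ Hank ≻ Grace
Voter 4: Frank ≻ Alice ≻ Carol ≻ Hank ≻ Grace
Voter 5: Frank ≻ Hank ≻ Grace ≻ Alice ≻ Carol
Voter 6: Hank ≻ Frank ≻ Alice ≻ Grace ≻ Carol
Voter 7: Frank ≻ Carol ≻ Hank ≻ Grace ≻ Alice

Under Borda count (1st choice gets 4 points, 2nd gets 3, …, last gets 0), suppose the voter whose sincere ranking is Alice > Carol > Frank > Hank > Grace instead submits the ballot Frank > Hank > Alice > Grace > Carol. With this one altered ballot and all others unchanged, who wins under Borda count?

Frank

Borda totals with the altered ballot: Carol 8, Frank 27, Hank 16, Grace 8, Alice 11.
The winner is unchanged: still Frank.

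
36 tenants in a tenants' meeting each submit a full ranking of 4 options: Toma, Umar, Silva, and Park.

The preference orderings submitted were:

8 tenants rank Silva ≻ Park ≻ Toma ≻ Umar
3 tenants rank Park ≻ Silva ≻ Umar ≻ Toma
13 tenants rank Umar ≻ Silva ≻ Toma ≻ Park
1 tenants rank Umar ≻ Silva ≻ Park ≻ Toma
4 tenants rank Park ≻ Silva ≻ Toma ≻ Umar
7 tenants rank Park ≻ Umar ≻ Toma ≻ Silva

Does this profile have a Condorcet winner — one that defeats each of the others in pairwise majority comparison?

No

Head-to-head results (36 voters total):
Toma vs Umar: Umar wins 24–12.
Toma vs Silva: Silva wins 29–7.
Toma vs Park: Park wins 23–13.
Umar vs Silva: Umar wins 21–15.
Umar vs Park: Park wins 22–14.
Silva vs Park: Silva wins 22–14.
No candidate beats all others: Umar beats Silva beats Park beats Umar, a majority cycle.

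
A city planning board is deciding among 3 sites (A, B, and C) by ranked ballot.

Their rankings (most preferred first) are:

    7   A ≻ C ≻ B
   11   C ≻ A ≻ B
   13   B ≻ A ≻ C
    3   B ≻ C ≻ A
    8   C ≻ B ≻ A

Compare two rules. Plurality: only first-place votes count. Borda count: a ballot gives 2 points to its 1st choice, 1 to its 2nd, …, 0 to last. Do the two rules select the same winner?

Plurality first-place counts: A 7, B 16, C 19 → C.
Borda totals: A 38, B 40, C 48 → C.
The two rules agree on C.

Yes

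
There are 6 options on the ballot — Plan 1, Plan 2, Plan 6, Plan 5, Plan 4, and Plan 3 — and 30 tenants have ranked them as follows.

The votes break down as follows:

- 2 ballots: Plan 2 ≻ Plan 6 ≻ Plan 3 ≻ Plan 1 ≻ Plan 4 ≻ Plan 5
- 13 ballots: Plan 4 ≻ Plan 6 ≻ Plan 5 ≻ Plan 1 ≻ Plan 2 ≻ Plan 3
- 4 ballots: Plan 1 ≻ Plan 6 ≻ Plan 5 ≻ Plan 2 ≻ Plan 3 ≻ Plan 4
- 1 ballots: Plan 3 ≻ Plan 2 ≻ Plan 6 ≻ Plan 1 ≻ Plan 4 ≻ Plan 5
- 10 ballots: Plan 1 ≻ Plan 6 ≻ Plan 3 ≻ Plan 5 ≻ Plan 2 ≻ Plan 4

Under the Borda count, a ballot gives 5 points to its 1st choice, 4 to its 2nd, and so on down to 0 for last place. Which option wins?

Borda scores:
  Plan 1: 2·2 + 13·2 + 4·5 + 2 + 10·5 = 102
  Plan 2: 2·5 + 13·1 + 4·2 + 4 + 10·1 = 45
  Plan 6: 2·4 + 13·4 + 4·4 + 3 + 10·4 = 119
  Plan 5: 2·0 + 13·3 + 4·3 + 0 + 10·2 = 71
  Plan 4: 2·1 + 13·5 + 4·0 + 1 + 10·0 = 68
  Plan 3: 2·3 + 13·0 + 4·1 + 5 + 10·3 = 45
Plan 6 has the highest total.

Plan 6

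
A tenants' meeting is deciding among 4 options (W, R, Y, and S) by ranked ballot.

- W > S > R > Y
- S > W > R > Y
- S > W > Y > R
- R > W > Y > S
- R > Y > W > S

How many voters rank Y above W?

1

Ballots ranking Y above W: 1.
Ballots ranking W above Y: 4.
So 1 of 5 voters prefer Y to W.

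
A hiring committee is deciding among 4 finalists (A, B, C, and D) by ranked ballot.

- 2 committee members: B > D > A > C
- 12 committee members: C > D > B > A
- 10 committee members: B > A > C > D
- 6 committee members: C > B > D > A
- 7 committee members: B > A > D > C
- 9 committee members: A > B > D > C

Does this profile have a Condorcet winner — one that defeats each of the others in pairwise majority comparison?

Head-to-head results (46 voters total):
A vs B: B wins 37–9.
A vs C: A wins 28–18.
A vs D: A wins 26–20.
B vs C: B wins 28–18.
B vs D: B wins 34–12.
C vs D: C wins 28–18.
B beats each rival — A (37–9), C (28–18), D (34–12) — so B is the Condorcet winner.

Yes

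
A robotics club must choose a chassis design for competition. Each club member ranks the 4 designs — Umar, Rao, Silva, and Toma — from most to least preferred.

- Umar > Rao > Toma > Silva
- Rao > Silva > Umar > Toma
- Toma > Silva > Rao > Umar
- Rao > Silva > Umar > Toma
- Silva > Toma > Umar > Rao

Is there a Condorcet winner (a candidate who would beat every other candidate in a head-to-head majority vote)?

Head-to-head results (5 voters total):
Umar vs Rao: Rao wins 3–2.
Umar vs Silva: Silva wins 4–1.
Umar vs Toma: Umar wins 3–2.
Rao vs Silva: Rao wins 3–2.
Rao vs Toma: Rao wins 3–2.
Silva vs Toma: Silva wins 3–2.
Rao beats each rival — Umar (3–2), Silva (3–2), Toma (3–2) — so Rao is the Condorcet winner.

Yes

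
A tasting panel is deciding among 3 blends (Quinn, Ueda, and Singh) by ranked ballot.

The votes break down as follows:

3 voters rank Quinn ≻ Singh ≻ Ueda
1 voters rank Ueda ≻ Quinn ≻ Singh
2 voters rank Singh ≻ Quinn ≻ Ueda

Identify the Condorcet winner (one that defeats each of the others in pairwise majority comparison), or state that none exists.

Head-to-head results (6 voters total):
Quinn vs Ueda: Quinn wins 5–1.
Quinn vs Singh: Quinn wins 4–2.
Ueda vs Singh: Singh wins 5–1.
Quinn beats each rival — Ueda (5–1), Singh (4–2) — so Quinn is the Condorcet winner.

Quinn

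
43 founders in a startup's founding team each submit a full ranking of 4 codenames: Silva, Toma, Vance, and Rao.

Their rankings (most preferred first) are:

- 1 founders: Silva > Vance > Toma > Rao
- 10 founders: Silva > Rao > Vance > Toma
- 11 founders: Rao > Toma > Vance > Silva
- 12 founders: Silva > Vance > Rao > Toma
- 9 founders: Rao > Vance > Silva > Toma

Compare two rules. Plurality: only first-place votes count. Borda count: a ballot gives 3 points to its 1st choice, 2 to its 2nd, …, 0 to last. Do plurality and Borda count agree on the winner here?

No

Plurality first-place counts: Silva 23, Toma 0, Vance 0, Rao 20 → Silva.
Borda totals: Silva 78, Toma 23, Vance 65, Rao 92 → Rao.
The two rules disagree: plurality picks Silva, Borda picks Rao.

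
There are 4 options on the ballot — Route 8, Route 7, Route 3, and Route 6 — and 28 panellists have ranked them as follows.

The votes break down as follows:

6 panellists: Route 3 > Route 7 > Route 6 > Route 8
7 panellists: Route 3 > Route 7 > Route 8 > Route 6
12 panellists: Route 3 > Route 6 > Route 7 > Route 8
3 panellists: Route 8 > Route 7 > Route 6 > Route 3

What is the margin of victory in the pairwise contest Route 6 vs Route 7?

Ballots ranking Route 6 above Route 7: 12.
Ballots ranking Route 7 above Route 6: 6+7+3 = 16.
Route 7 wins 16–12, a margin of 4.

4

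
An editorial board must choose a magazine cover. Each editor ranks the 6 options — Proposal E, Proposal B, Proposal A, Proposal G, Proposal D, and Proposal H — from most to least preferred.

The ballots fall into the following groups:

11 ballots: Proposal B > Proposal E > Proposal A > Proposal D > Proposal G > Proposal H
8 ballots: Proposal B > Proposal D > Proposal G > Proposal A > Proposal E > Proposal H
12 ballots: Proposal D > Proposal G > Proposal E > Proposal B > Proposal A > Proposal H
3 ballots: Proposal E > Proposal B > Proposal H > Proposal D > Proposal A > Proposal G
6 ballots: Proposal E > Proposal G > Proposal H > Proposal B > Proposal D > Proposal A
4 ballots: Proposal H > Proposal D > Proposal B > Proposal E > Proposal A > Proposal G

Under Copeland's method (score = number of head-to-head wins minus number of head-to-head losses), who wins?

Pairwise results:
  Proposal E vs Proposal B: Proposal B wins 23–21.
  Proposal E vs Proposal A: Proposal E wins 36–8.
  Proposal E vs Proposal G: Proposal E wins 24–20.
  Proposal E vs Proposal D: Proposal D wins 24–20.
  Proposal E vs Proposal H: Proposal E wins 40–4.
  Proposal B vs Proposal A: Proposal B wins 44–0.
  Proposal B vs Proposal G: Proposal B wins 26–18.
  Proposal B vs Proposal D: Proposal B wins 28–16.
  Proposal B vs Proposal H: Proposal B wins 34–10.
  Proposal A vs Proposal G: Proposal G wins 26–18.
  Proposal A vs Proposal D: Proposal D wins 33–11.
  Proposal A vs Proposal H: Proposal A wins 31–13.
  Proposal G vs Proposal D: Proposal D wins 38–6.
  Proposal G vs Proposal H: Proposal G wins 37–7.
  Proposal D vs Proposal H: Proposal D wins 31–13.
Copeland scores (wins − losses):
  Proposal E: 3 − 2 = 1
  Proposal B: 5 − 0 = 5
  Proposal A: 1 − 4 = -3
  Proposal G: 2 − 3 = -1
  Proposal D: 4 − 1 = 3
  Proposal H: 0 − 5 = -5
Proposal B has the best Copeland score.

Proposal B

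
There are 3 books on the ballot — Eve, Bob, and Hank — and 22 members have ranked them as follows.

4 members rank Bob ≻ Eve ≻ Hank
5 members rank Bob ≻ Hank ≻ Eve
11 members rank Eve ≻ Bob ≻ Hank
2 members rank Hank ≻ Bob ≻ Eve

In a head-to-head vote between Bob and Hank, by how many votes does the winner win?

18

Ballots ranking Bob above Hank: 4+5+11 = 20.
Ballots ranking Hank above Bob: 2.
Bob wins 20–2, a margin of 18.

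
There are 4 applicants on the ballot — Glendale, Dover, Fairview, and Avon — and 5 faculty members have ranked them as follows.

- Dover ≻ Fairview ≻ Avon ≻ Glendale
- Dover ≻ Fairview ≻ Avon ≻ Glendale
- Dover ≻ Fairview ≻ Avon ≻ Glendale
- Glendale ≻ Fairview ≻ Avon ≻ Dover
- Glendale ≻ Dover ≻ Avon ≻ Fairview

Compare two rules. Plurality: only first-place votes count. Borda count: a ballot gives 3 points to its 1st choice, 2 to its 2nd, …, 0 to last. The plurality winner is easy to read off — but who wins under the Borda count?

Dover

Plurality first-place counts: Glendale 2, Dover 3, Fairview 0, Avon 0 → Dover.
Borda totals: Glendale 6, Dover 11, Fairview 8, Avon 5 → Dover.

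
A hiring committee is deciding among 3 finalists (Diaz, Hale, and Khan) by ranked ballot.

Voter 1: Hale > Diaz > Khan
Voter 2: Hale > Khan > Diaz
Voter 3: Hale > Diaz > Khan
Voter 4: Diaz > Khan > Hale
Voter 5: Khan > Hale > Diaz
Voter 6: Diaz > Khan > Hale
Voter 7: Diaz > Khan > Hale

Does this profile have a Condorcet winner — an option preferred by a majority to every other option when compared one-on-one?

No

Head-to-head results (7 voters total):
Diaz vs Hale: Hale wins 4–3.
Diaz vs Khan: Diaz wins 5–2.
Hale vs Khan: Khan wins 4–3.
No candidate beats all others: Diaz beats Khan beats Hale beats Diaz, a majority cycle.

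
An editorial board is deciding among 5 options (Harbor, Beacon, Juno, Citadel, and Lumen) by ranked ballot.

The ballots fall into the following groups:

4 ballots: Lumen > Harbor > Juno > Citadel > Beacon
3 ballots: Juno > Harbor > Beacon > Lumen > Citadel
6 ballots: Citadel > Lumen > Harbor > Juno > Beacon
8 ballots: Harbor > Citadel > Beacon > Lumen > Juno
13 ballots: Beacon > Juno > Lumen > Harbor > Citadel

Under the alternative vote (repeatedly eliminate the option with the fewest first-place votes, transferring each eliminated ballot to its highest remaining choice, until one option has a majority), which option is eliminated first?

Round 1: Beacon 13, Harbor 8, Citadel 6, Lumen 4, Juno 3. Juno has the fewest and is eliminated.
Round 2: Beacon 13, Harbor 11, Citadel 6, Lumen 4. Lumen has the fewest and is eliminated.
Round 3: Harbor 15, Beacon 13, Citadel 6. Citadel has the fewest and is eliminated.
Round 4: Harbor 21, Beacon 13. Harbor has a majority.

Juno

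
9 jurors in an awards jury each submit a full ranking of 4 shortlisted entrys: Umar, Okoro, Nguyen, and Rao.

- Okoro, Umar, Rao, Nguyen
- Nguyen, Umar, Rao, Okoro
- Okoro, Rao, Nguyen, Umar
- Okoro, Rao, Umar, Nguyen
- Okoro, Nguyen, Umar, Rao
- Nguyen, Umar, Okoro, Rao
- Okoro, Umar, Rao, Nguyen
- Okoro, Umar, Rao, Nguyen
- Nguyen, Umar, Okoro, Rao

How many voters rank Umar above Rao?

Ballots ranking Umar above Rao: 7.
Ballots ranking Rao above Umar: 2.
So 7 of 9 voters prefer Umar to Rao.

7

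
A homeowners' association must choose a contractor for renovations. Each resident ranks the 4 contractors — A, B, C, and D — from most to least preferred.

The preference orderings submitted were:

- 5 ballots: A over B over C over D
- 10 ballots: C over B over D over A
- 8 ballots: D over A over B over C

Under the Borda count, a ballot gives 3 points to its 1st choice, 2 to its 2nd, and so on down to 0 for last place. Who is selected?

B

Borda scores:
  A: 5·3 + 10·0 + 8·2 = 31
  B: 5·2 + 10·2 + 8·1 = 38
  C: 5·1 + 10·3 + 8·0 = 35
  D: 5·0 + 10·1 + 8·3 = 34
B has the highest total.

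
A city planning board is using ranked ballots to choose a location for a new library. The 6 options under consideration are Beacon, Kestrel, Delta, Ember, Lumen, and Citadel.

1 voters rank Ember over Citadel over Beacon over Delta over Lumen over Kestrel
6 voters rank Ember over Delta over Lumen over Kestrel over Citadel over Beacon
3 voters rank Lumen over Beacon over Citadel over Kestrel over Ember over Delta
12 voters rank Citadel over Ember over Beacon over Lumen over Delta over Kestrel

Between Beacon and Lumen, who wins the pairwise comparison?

Ballots ranking Beacon above Lumen: 1+12 = 13.
Ballots ranking Lumen above Beacon: 6+3 = 9.
Beacon wins the head-to-head, 13–9.

Beacon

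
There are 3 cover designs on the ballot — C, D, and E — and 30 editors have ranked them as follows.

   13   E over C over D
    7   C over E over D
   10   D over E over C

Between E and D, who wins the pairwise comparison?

Ballots ranking E above D: 13+7 = 20.
Ballots ranking D above E: 10.
E wins the head-to-head, 20–10.

E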